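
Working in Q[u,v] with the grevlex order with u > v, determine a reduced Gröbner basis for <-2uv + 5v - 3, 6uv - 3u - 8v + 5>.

G = {v^2 - 23/14v + 9/14, u - 7/3v + 4/3}

Buchberger's algorithm terminates because the ascending chain of leading-term ideals stabilizes.

f_1 = -2uv + 5v - 3, LT = uv.
f_2 = 6uv - 3u - 8v + 5, LT = uv.

S(f_1,f_2): lcm = uv. S = 1/2u - 7/6v + 2/3.
  leading term u: no divisor's leading term divides it; move 1/2u to the remainder.
  leading term v: no divisor's leading term divides it; move -7/6v to the remainder.
  leading term 1: no divisor's leading term divides it; move 2/3 to the remainder.
  remainder 1/2u - 7/6v + 2/3 ≠ 0; add g_3 = 1/2u - 7/6v + 2/3 to the basis.

S(f_1,g_3): lcm = uv. S = 7/3v^2 - 23/6v + 3/2.
  leading term v^2: no divisor's leading term divides it; move 7/3v^2 to the remainder.
  leading term v: no divisor's leading term divides it; move -23/6v to the remainder.
  leading term 1: no divisor's leading term divides it; move 3/2 to the remainder.
  remainder 7/3v^2 - 23/6v + 3/2 ≠ 0; add g_4 = 7/3v^2 - 23/6v + 3/2 to the basis.

The other S-polynomials (S(f_2,g_3), S(f_1,g_4), S(f_2,g_4), S(g_3,g_4)) all reduce to 0 modulo the current basis, so we have a Gröbner basis.
Inter-reduce: drop elements whose leading term is divisible by another's, tail-reduce, and make monic.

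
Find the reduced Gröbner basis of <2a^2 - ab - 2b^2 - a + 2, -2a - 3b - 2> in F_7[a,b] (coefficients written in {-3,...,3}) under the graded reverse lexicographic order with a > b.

G = {b^2 + 3b + 3, a - 2b + 1}

This is the nonlinear analogue of row-reducing a linear system.

f_1 = 2a^2 - ab - 2b^2 - a + 2, LT = a^2.
f_2 = -2a - 3b - 2, LT = a.

S(f_1,f_2): lcm = a^2. S = -2ab - b^2 + 2a + 1.
  reduce S modulo (f_1, f_2):
  remainder 2b^2 - b - 1 ≠ 0; add g_3 = 2b^2 - b - 1 to the basis.

The other S-polynomials (S(f_1,g_3), S(f_2,g_3)) all reduce to 0 modulo the current basis, so we have a Gröbner basis.
Inter-reduce: drop elements whose leading term is divisible by another's, tail-reduce, and make monic.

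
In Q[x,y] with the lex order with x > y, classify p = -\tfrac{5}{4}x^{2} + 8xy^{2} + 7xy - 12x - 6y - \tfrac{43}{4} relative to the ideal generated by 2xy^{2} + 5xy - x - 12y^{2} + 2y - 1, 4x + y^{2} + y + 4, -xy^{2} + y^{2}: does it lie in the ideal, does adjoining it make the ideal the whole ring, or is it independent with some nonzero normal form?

First compute the reduced Gröbner basis of I by Buchberger's algorithm.
f_1 = 2xy^{2} + 5xy - x - 12y^{2} + 2y - 1, LT = xy^{2}.
f_2 = 4x + y^{2} + y + 4, LT = x.
f_3 = -xy^{2} + y^{2}, LT = xy^{2}.

S(f_1,f_2): lcm = xy^{2}. S = \tfrac{5}{2}xy - \tfrac{1}{2}x - \tfrac{1}{4}y^{4} - \tfrac{1}{4}y^{3} - 7y^{2} + y - \tfrac{1}{2}.
  leading term xy: subtract (\tfrac{5}{8}y)·f_2 from \tfrac{5}{2}xy - \tfrac{1}{2}x - \tfrac{1}{4}y^{4} - \tfrac{1}{4}y^{3} - 7y^{2} + y - \tfrac{1}{2} → -\tfrac{1}{2}x - \tfrac{1}{4}y^{4} - \tfrac{7}{8}y^{3} - \tfrac{61}{8}y^{2} - \tfrac{3}{2}y - \tfrac{1}{2}
  leading term x: subtract (-\tfrac{1}{8})·f_2 from -\tfrac{1}{2}x - \tfrac{1}{4}y^{4} - \tfrac{7}{8}y^{3} - \tfrac{61}{8}y^{2} - \tfrac{3}{2}y - \tfrac{1}{2} → -\tfrac{1}{4}y^{4} - \tfrac{7}{8}y^{3} - \tfrac{15}{2}y^{2} - \tfrac{11}{8}y
  leading term y^{4}: no divisor's leading term divides it; move -\tfrac{1}{4}y^{4} to the remainder.
  leading term y^{3}: no divisor's leading term divides it; move -\tfrac{7}{8}y^{3} to the remainder.
  leading term y^{2}: no divisor's leading term divides it; move -\tfrac{15}{2}y^{2} to the remainder.
  leading term y: no divisor's leading term divides it; move -\tfrac{11}{8}y to the remainder.
  remainder -\tfrac{1}{4}y^{4} - \tfrac{7}{8}y^{3} - \tfrac{15}{2}y^{2} - \tfrac{11}{8}y ≠ 0; add h_4 = -\tfrac{1}{4}y^{4} - \tfrac{7}{8}y^{3} - \tfrac{15}{2}y^{2} - \tfrac{11}{8}y to the basis.

S(f_1,f_3): lcm = xy^{2}. S = \tfrac{5}{2}xy - \tfrac{1}{2}x - 5y^{2} + y - \tfrac{1}{2}.
  leading term xy: subtract (\tfrac{5}{8}y)·f_2 from \tfrac{5}{2}xy - \tfrac{1}{2}x - 5y^{2} + y - \tfrac{1}{2} → -\tfrac{1}{2}x - \tfrac{5}{8}y^{3} - \tfrac{45}{8}y^{2} - \tfrac{3}{2}y - \tfrac{1}{2}
  leading term x: subtract (-\tfrac{1}{8})·f_2 from -\tfrac{1}{2}x - \tfrac{5}{8}y^{3} - \tfrac{45}{8}y^{2} - \tfrac{3}{2}y - \tfrac{1}{2} → -\tfrac{5}{8}y^{3} - \tfrac{11}{2}y^{2} - \tfrac{11}{8}y
  leading term y^{3}: no divisor's leading term divides it; move -\tfrac{5}{8}y^{3} to the remainder.
  leading term y^{2}: no divisor's leading term divides it; move -\tfrac{11}{2}y^{2} to the remainder.
  leading term y: no divisor's leading term divides it; move -\tfrac{11}{8}y to the remainder.
  remainder -\tfrac{5}{8}y^{3} - \tfrac{11}{2}y^{2} - \tfrac{11}{8}y ≠ 0; add h_5 = -\tfrac{5}{8}y^{3} - \tfrac{11}{2}y^{2} - \tfrac{11}{8}y to the basis.

S(f_3,h_4): lcm = xy^{4}. S = -\tfrac{7}{2}xy^{3} - 30xy^{2} - \tfrac{11}{2}xy - y^{4}.
  leading term xy^{3}: subtract (-\tfrac{7}{4}y)·f_1 from -\tfrac{7}{2}xy^{3} - 30xy^{2} - \tfrac{11}{2}xy - y^{4} → -\tfrac{85}{4}xy^{2} - \tfrac{29}{4}xy - y^{4} - 21y^{3} + \tfrac{7}{2}y^{2} - \tfrac{7}{4}y
  leading term xy^{2}: subtract (-\tfrac{85}{8})·f_1 from -\tfrac{85}{4}xy^{2} - \tfrac{29}{4}xy - y^{4} - 21y^{3} + \tfrac{7}{2}y^{2} - \tfrac{7}{4}y → \tfrac{367}{8}xy - \tfrac{85}{8}x - y^{4} - 21y^{3} - 124y^{2} + \tfrac{39}{2}y - \tfrac{85}{8}
  leading term xy: subtract (\tfrac{367}{32}y)·f_2 from \tfrac{367}{8}xy - \tfrac{85}{8}x - y^{4} - 21y^{3} - 124y^{2} + \tfrac{39}{2}y - \tfrac{85}{8} → -\tfrac{85}{8}x - y^{4} - \tfrac{1039}{32}y^{3} - \tfrac{4335}{32}y^{2} - \tfrac{211}{8}y - \tfrac{85}{8}
  leading term x: subtract (-\tfrac{85}{32})·f_2 from -\tfrac{85}{8}x - y^{4} - \tfrac{1039}{32}y^{3} - \tfrac{4335}{32}y^{2} - \tfrac{211}{8}y - \tfrac{85}{8} → -y^{4} - \tfrac{1039}{32}y^{3} - \tfrac{2125}{16}y^{2} - \tfrac{759}{32}y
  leading term y^{4}: subtract (4)·h_4 from -y^{4} - \tfrac{1039}{32}y^{3} - \tfrac{2125}{16}y^{2} - \tfrac{759}{32}y → -\tfrac{927}{32}y^{3} - \tfrac{1645}{16}y^{2} - \tfrac{583}{32}y
  leading term y^{3}: subtract (\tfrac{927}{20})·h_5 from -\tfrac{927}{32}y^{3} - \tfrac{1645}{16}y^{2} - \tfrac{583}{32}y → \tfrac{12169}{80}y^{2} + \tfrac{3641}{80}y
  leading term y^{2}: no divisor's leading term divides it; move \tfrac{12169}{80}y^{2} to the remainder.
  leading term y: no divisor's leading term divides it; move \tfrac{3641}{80}y to the remainder.
  remainder \tfrac{12169}{80}y^{2} + \tfrac{3641}{80}y ≠ 0; add h_6 = \tfrac{12169}{80}y^{2} + \tfrac{3641}{80}y to the basis.

S(f_1,h_5): lcm = xy^{3}. S = -\tfrac{63}{10}xy^{2} - \tfrac{27}{10}xy - 6y^{3} + y^{2} - \tfrac{1}{2}y.
  leading term xy^{2}: subtract (-\tfrac{63}{20})·f_1 from -\tfrac{63}{10}xy^{2} - \tfrac{27}{10}xy - 6y^{3} + y^{2} - \tfrac{1}{2}y → \tfrac{261}{20}xy - \tfrac{63}{20}x - 6y^{3} - \tfrac{184}{5}y^{2} + \tfrac{29}{5}y - \tfrac{63}{20}
  leading term xy: subtract (\tfrac{261}{80}y)·f_2 from \tfrac{261}{20}xy - \tfrac{63}{20}x - 6y^{3} - \tfrac{184}{5}y^{2} + \tfrac{29}{5}y - \tfrac{63}{20} → -\tfrac{63}{20}x - \tfrac{741}{80}y^{3} - \tfrac{641}{16}y^{2} - \tfrac{29}{4}y - \tfrac{63}{20}
  leading term x: subtract (-\tfrac{63}{80})·f_2 from -\tfrac{63}{20}x - \tfrac{741}{80}y^{3} - \tfrac{641}{16}y^{2} - \tfrac{29}{4}y - \tfrac{63}{20} → -\tfrac{741}{80}y^{3} - \tfrac{1571}{40}y^{2} - \tfrac{517}{80}y
  leading term y^{3}: subtract (\tfrac{741}{50})·h_5 from -\tfrac{741}{80}y^{3} - \tfrac{1571}{40}y^{2} - \tfrac{517}{80}y → \tfrac{8447}{200}y^{2} + \tfrac{2783}{200}y
  leading term y^{2}: subtract (\tfrac{16894}{60845})·h_6 from \tfrac{8447}{200}y^{2} + \tfrac{2783}{200}y → \tfrac{15554}{12169}y
  leading term y: no divisor's leading term divides it; move \tfrac{15554}{12169}y to the remainder.
  remainder \tfrac{15554}{12169}y ≠ 0; add h_7 = \tfrac{15554}{12169}y to the basis.

The other S-polynomials (S(f_2,f_3), S(f_1,h_4), S(f_2,h_4), S(f_2,h_5), S(f_3,h_5), S(h_4,h_5), S(f_1,h_6), S(f_2,h_6), S(f_3,h_6), S(h_4,h_6), S(h_5,h_6), S(f_1,h_7), S(f_2,h_7), S(f_3,h_7), S(h_4,h_7), S(h_5,h_7), S(h_6,h_7)) all reduce to 0 modulo the current basis, so we have a Gröbner basis.
Inter-reduce: drop elements whose leading term is divisible by another's, tail-reduce, and make monic.
Reduced Gröbner basis: {x + 1, y}.
Label its elements g_1 = x + 1, g_2 = y.

Reduce p = -\tfrac{5}{4}x^{2} + 8xy^{2} + 7xy - 12x - 6y - \tfrac{43}{4} modulo G:
  leading term x^{2}: subtract (-\tfrac{5}{4}x)·g_1 from -\tfrac{5}{4}x^{2} + 8xy^{2} + 7xy - 12x - 6y - \tfrac{43}{4} → 8xy^{2} + 7xy - \tfrac{43}{4}x - 6y - \tfrac{43}{4}
  leading term xy^{2}: subtract (8y^{2})·g_1 from 8xy^{2} + 7xy - \tfrac{43}{4}x - 6y - \tfrac{43}{4} → 7xy - \tfrac{43}{4}x - 8y^{2} - 6y - \tfrac{43}{4}
  leading term xy: subtract (7y)·g_1 from 7xy - \tfrac{43}{4}x - 8y^{2} - 6y - \tfrac{43}{4} → -\tfrac{43}{4}x - 8y^{2} - 13y - \tfrac{43}{4}
  leading term x: subtract (-\tfrac{43}{4})·g_1 from -\tfrac{43}{4}x - 8y^{2} - 13y - \tfrac{43}{4} → -8y^{2} - 13y
  leading term y^{2}: subtract (-8y)·g_2 from -8y^{2} - 13y → -13y
  leading term y: subtract (-13)·g_2 from -13y → 0
  normal form = 0.
Since the normal form is 0, p ∈ I.

-\tfrac{5}{4}x^{2} + 8xy^{2} + 7xy - 12x - 6y - \tfrac{43}{4} lies in I (it reduces to 0).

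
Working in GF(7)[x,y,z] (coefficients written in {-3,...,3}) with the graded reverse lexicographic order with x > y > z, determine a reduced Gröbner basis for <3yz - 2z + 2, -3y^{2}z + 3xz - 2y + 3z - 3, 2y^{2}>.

f_1 = 3yz - 2z + 2, LT = yz.
f_2 = -3y^{2}z + 3xz - 2y + 3z - 3, LT = y^{2}z.
f_3 = 2y^{2}, LT = y^{2}.

S(f_1,f_2): lcm = y^{2}z. S = xz - 3yz + z - 1.
  leading term xz: no divisor's leading term divides it; move xz to the remainder.
  leading term yz: subtract (-1)·f_1 from -3yz + z - 1 → -z + 1
  leading term z: no divisor's leading term divides it; move -z to the remainder.
  leading term 1: no divisor's leading term divides it; move 1 to the remainder.
  remainder xz - z + 1 ≠ 0; add g_4 = xz - z + 1 to the basis.

S(f_1,f_3): lcm = y^{2}z. S = -3yz + 3y.
  leading term yz: subtract (-1)·f_1 from -3yz + 3y → 3y - 2z + 2
  leading term y: no divisor's leading term divides it; move 3y to the remainder.
  leading term z: no divisor's leading term divides it; move -2z to the remainder.
  leading term 1: no divisor's leading term divides it; move 2 to the remainder.
  remainder 3y - 2z + 2 ≠ 0; add g_5 = 3y - 2z + 2 to the basis.

S(f_2,f_3): lcm = y^{2}z. S = -xz + 3y - z + 1.
  leading term xz: subtract (-1)·g_4 from -xz + 3y - z + 1 → 3y - 2z + 2
  leading term y: subtract (1)·g_5 from 3y - 2z + 2 → 0
  remainder 0.

S(f_1,g_4): lcm = xyz. S = -3xz + yz + 3x - y.
  leading term xz: subtract (-3)·g_4 from -3xz + yz + 3x - y → yz + 3x - y - 3z + 3
  leading term yz: subtract (-2)·f_1 from yz + 3x - y - 3z + 3 → 3x - y
  leading term x: no divisor's leading term divides it; move 3x to the remainder.
  leading term y: subtract (2)·g_5 from -y → -3z + 3
  leading term z: no divisor's leading term divides it; move -3z to the remainder.
  leading term 1: no divisor's leading term divides it; move 3 to the remainder.
  remainder 3x - 3z + 3 ≠ 0; add g_6 = 3x - 3z + 3 to the basis.

S(f_2,g_4): lcm = xy^{2}z. S = -x^{2}z + y^{2}z + 3xy - y^{2} - xz + x.
  leading term x^{2}z: subtract (-x)·g_4 from -x^{2}z + y^{2}z + 3xy - y^{2} - xz + x → y^{2}z + 3xy - y^{2} - 2xz + 2x
  leading term y^{2}z: subtract (-2y)·f_1 from y^{2}z + 3xy - y^{2} - 2xz + 2x → 3xy - y^{2} - 2xz + 3yz + 2x - 3y
  leading term xy: subtract (x)·g_5 from 3xy - y^{2} - 2xz + 3yz + 2x - 3y → -y^{2} + 3yz - 3y
  leading term y^{2}: subtract (3)·f_3 from -y^{2} + 3yz - 3y → 3yz - 3y
  leading term yz: subtract (1)·f_1 from 3yz - 3y → -3y + 2z - 2
  leading term y: subtract (-1)·g_5 from -3y + 2z - 2 → 0
  remainder 0.

S(f_3,g_4): leading monomials are coprime, so the S-polynomial reduces to 0 (Buchberger's first criterion).
S(f_1,g_5): lcm = yz. S = 3z^{2} + z + 3.
  leading term z^{2}: no divisor's leading term divides it; move 3z^{2} to the remainder.
  leading term z: no divisor's leading term divides it; move z to the remainder.
  leading term 1: no divisor's leading term divides it; move 3 to the remainder.
  remainder 3z^{2} + z + 3 ≠ 0; add g_7 = 3z^{2} + z + 3 to the basis.

S(f_2,g_5): lcm = y^{2}z. S = 3yz^{2} - xz - 3yz + 3y - z + 1.
  leading term yz^{2}: subtract (z)·f_1 from 3yz^{2} - xz - 3yz + 3y - z + 1 → -xz - 3yz + 2z^{2} + 3y - 3z + 1
  leading term xz: subtract (-1)·g_4 from -xz - 3yz + 2z^{2} + 3y - 3z + 1 → -3yz + 2z^{2} + 3y + 3z + 2
  leading term yz: subtract (-1)·f_1 from -3yz + 2z^{2} + 3y + 3z + 2 → 2z^{2} + 3y + z - 3
  leading term z^{2}: subtract (3)·g_7 from 2z^{2} + 3y + z - 3 → 3y - 2z + 2
  leading term y: subtract (1)·g_5 from 3y - 2z + 2 → 0
  remainder 0.

S(f_3,g_5): lcm = y^{2}. S = 3yz - 3y.
  leading term yz: subtract (1)·f_1 from 3yz - 3y → -3y + 2z - 2
  leading term y: subtract (-1)·g_5 from -3y + 2z - 2 → 0
  remainder 0.

S(g_4,g_5): leading monomials are coprime, so the S-polynomial reduces to 0 (Buchberger's first criterion).
S(f_1,g_6): leading monomials are coprime, so the S-polynomial reduces to 0 (Buchberger's first criterion).
S(f_2,g_6): leading monomials are coprime, so the S-polynomial reduces to 0 (Buchberger's first criterion).
S(f_3,g_6): leading monomials are coprime, so the S-polynomial reduces to 0 (Buchberger's first criterion).
S(g_4,g_6): lcm = xz. S = z^{2} - 2z + 1.
  leading term z^{2}: subtract (-2)·g_7 from z^{2} - 2z + 1 → 0
  remainder 0.

S(g_5,g_6): leading monomials are coprime, so the S-polynomial reduces to 0 (Buchberger's first criterion).
S(f_1,g_7): lcm = yz^{2}. S = 2yz - 3z^{2} - y + 3z.
  leading term yz: subtract (3)·f_1 from 2yz - 3z^{2} - y + 3z → -3z^{2} - y + 2z + 1
  leading term z^{2}: subtract (-1)·g_7 from -3z^{2} - y + 2z + 1 → -y + 3z - 3
  leading term y: subtract (2)·g_5 from -y + 3z - 3 → 0
  remainder 0.

S(f_2,g_7): lcm = y^{2}z^{2}. S = 2y^{2}z - xz^{2} - y^{2} + 3yz - z^{2} + z.
  leading term y^{2}z: subtract (3y)·f_1 from 2y^{2}z - xz^{2} - y^{2} + 3yz - z^{2} + z → -xz^{2} - y^{2} + 2yz - z^{2} + y + z
  leading term xz^{2}: subtract (-z)·g_4 from -xz^{2} - y^{2} + 2yz - z^{2} + y + z → -y^{2} + 2yz - 2z^{2} + y + 2z
  leading term y^{2}: subtract (3)·f_3 from -y^{2} + 2yz - 2z^{2} + y + 2z → 2yz - 2z^{2} + y + 2z
  leading term yz: subtract (3)·f_1 from 2yz - 2z^{2} + y + 2z → -2z^{2} + y + z + 1
  leading term z^{2}: subtract (-3)·g_7 from -2z^{2} + y + z + 1 → y - 3z + 3
  leading term y: subtract (-2)·g_5 from y - 3z + 3 → 0
  remainder 0.

S(f_3,g_7): leading monomials are coprime, so the S-polynomial reduces to 0 (Buchberger's first criterion).
S(g_4,g_7): lcm = xz^{2}. S = 2xz - z^{2} - x + z.
  leading term xz: subtract (2)·g_4 from 2xz - z^{2} - x + z → -z^{2} - x + 3z - 2
  leading term z^{2}: subtract (2)·g_7 from -z^{2} - x + 3z - 2 → -x + z - 1
  leading term x: subtract (2)·g_6 from -x + z - 1 → 0
  remainder 0.

S(g_5,g_7): leading monomials are coprime, so the S-polynomial reduces to 0 (Buchberger's first criterion).
S(g_6,g_7): leading monomials are coprime, so the S-polynomial reduces to 0 (Buchberger's first criterion).
Every S-polynomial of the final basis reduces to 0, so we have a Gröbner basis.
Inter-reduce: drop elements whose leading term is divisible by another's, tail-reduce, and make monic.

G = {z^{2} - 2z + 1, x - z + 1, y - 3z + 3}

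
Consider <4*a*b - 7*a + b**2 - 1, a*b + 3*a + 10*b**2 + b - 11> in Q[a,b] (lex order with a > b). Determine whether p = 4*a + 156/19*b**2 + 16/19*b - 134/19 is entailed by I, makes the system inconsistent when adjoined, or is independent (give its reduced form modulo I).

Adjoining 4*a + 156/19*b**2 + 16/19*b - 134/19 makes the ideal the whole ring: the system is inconsistent.

First compute the reduced Gröbner basis of I by Buchberger's algorithm.
f_1 = 4*a*b - 7*a + b**2 - 1, LT = a*b.
f_2 = a*b + 3*a + 10*b**2 + b - 11, LT = a*b.

S(f_1,f_2): lcm = a*b. S = -19/4*a - 39/4*b**2 - b + 43/4.
  leading term a: no divisor's leading term divides it; move -19/4*a to the remainder.
  leading term b**2: no divisor's leading term divides it; move -39/4*b**2 to the remainder.
  leading term b: no divisor's leading term divides it; move -b to the remainder.
  leading term 1: no divisor's leading term divides it; move 43/4 to the remainder.
  remainder -19/4*a - 39/4*b**2 - b + 43/4 ≠ 0; add h_3 = -19/4*a - 39/4*b**2 - b + 43/4 to the basis.

S(f_1,h_3): lcm = a*b. S = -7/4*a - 39/19*b**3 + 3/76*b**2 + 43/19*b - 1/4.
  leading term a: subtract (7/19)·h_3 from -7/4*a - 39/19*b**3 + 3/76*b**2 + 43/19*b - 1/4 → -39/19*b**3 + 69/19*b**2 + 50/19*b - 80/19
  leading term b**3: no divisor's leading term divides it; move -39/19*b**3 to the remainder.
  leading term b**2: no divisor's leading term divides it; move 69/19*b**2 to the remainder.
  leading term b: no divisor's leading term divides it; move 50/19*b to the remainder.
  leading term 1: no divisor's leading term divides it; move -80/19 to the remainder.
  remainder -39/19*b**3 + 69/19*b**2 + 50/19*b - 80/19 ≠ 0; add h_4 = -39/19*b**3 + 69/19*b**2 + 50/19*b - 80/19 to the basis.

S(f_2,h_3): lcm = a*b. S = 3*a - 39/19*b**3 + 186/19*b**2 + 62/19*b - 11.
  leading term a: subtract (-12/19)·h_3 from 3*a - 39/19*b**3 + 186/19*b**2 + 62/19*b - 11 → -39/19*b**3 + 69/19*b**2 + 50/19*b - 80/19
  leading term b**3: subtract (1)·h_4 from -39/19*b**3 + 69/19*b**2 + 50/19*b - 80/19 → 0
  remainder 0.

S(f_1,h_4): lcm = a*b**3. S = 1/52*a*b**2 + 50/39*a*b - 80/39*a + 1/4*b**4 - 1/4*b**2.
  leading term a*b**2: subtract (1/208*b)·f_1 from 1/52*a*b**2 + 50/39*a*b - 80/39*a + 1/4*b**4 - 1/4*b**2 → 821/624*a*b - 80/39*a + 1/4*b**4 - 1/208*b**3 - 1/4*b**2 + 1/208*b
  leading term a*b: subtract (821/2496)·f_1 from 821/624*a*b - 80/39*a + 1/4*b**4 - 1/208*b**3 - 1/4*b**2 + 1/208*b → 209/832*a + 1/4*b**4 - 1/208*b**3 - 1445/2496*b**2 + 1/208*b + 821/2496
  leading term a: subtract (-11/208)·h_3 from 209/832*a + 1/4*b**4 - 1/208*b**3 - 1445/2496*b**2 + 1/208*b + 821/2496 → 1/4*b**4 - 1/208*b**3 - 683/624*b**2 - 5/104*b + 35/39
  leading term b**4: subtract (-19/156*b)·h_4 from 1/4*b**4 - 1/208*b**3 - 683/624*b**2 - 5/104*b + 35/39 → 7/16*b**3 - 161/208*b**2 - 175/312*b + 35/39
  leading term b**3: subtract (-133/624)·h_4 from 7/16*b**3 - 161/208*b**2 - 175/312*b + 35/39 → 0
  remainder 0.

S(f_2,h_4): lcm = a*b**3. S = 62/13*a*b**2 + 50/39*a*b - 80/39*a + 10*b**4 + b**3 - 11*b**2.
  leading term a*b**2: subtract (31/26*b)·f_1 from 62/13*a*b**2 + 50/39*a*b - 80/39*a + 10*b**4 + b**3 - 11*b**2 → 751/78*a*b - 80/39*a + 10*b**4 - 5/26*b**3 - 11*b**2 + 31/26*b
  leading term a*b: subtract (751/312)·f_1 from 751/78*a*b - 80/39*a + 10*b**4 - 5/26*b**3 - 11*b**2 + 31/26*b → 1539/104*a + 10*b**4 - 5/26*b**3 - 4183/312*b**2 + 31/26*b + 751/312
  leading term a: subtract (-81/26)·h_3 from 1539/104*a + 10*b**4 - 5/26*b**3 - 4183/312*b**2 + 31/26*b + 751/312 → 10*b**4 - 5/26*b**3 - 3415/78*b**2 - 25/13*b + 1400/39
  leading term b**4: subtract (-190/39*b)·h_4 from 10*b**4 - 5/26*b**3 - 3415/78*b**2 - 25/13*b + 1400/39 → 35/2*b**3 - 805/26*b**2 - 875/39*b + 1400/39
  leading term b**3: subtract (-665/78)·h_4 from 35/2*b**3 - 805/26*b**2 - 875/39*b + 1400/39 → 0
  remainder 0.

S(h_3,h_4): leading monomials are coprime, so the S-polynomial reduces to 0 (Buchberger's first criterion).
Every S-polynomial of the final basis reduces to 0, so we have a Gröbner basis.
Inter-reduce: drop elements whose leading term is divisible by another's, tail-reduce, and make monic.
Reduced Gröbner basis: {a + 39/19*b**2 + 4/19*b - 43/19, b**3 - 23/13*b**2 - 50/39*b + 80/39}.
Label its elements g_1 = a + 39/19*b**2 + 4/19*b - 43/19, g_2 = b**3 - 23/13*b**2 - 50/39*b + 80/39.

Reduce p = 4*a + 156/19*b**2 + 16/19*b - 134/19 modulo G:
  leading term a: subtract (4)·g_1 from 4*a + 156/19*b**2 + 16/19*b - 134/19 → 2
  leading term 1: no divisor's leading term divides it; move 2 to the remainder.
  normal form = 2.
The normal form is nonzero, so p ∉ I. Since p minus its normal form lies in I, I + (p) = I + (r) where r = 2; decide whether this ideal is the whole ring.
Here r = 2 is a nonzero constant, hence a unit: 1 ∈ I + (p), the Gröbner basis of I + (p) is {1}, and the enlarged system has no common solution — adjoining p is inconsistent.

The remainder on division by a Gröbner basis is unique — it is the normal form.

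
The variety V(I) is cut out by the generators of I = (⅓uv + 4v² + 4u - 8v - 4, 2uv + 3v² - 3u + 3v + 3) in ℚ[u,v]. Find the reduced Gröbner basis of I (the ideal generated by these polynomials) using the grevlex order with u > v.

f_1 = ⅓uv + 4v² + 4u - 8v - 4, LT = uv.
f_2 = 2uv + 3v² - 3u + 3v + 3, LT = uv.

S(f_1,f_2): lcm = uv. S = 21/2v² + 27/2u - 51/2v - 27/2.
  leading term v²: no divisor's leading term divides it; move 21/2v² to the remainder.
  leading term u: no divisor's leading term divides it; move 27/2u to the remainder.
  leading term v: no divisor's leading term divides it; move -51/2v to the remainder.
  leading term 1: no divisor's leading term divides it; move -27/2 to the remainder.
  remainder 21/2v² + 27/2u - 51/2v - 27/2 ≠ 0; add g_3 = 21/2v² + 27/2u - 51/2v - 27/2 to the basis.

S(f_1,g_3): lcm = uv². S = 12v³ - 9/7u² + 101/7uv - 24v² + 9/7u - 12v.
  leading term v³: subtract (8/7v)·g_3 from 12v³ - 9/7u² + 101/7uv - 24v² + 9/7u - 12v → -9/7u² - uv + 36/7v² + 9/7u + 24/7v
  leading term u²: no divisor's leading term divides it; move -9/7u² to the remainder.
  leading term uv: subtract (-3)·f_1 from -uv + 36/7v² + 9/7u + 24/7v → 120/7v² + 93/7u - 144/7v - 12
  leading term v²: subtract (80/49)·g_3 from 120/7v² + 93/7u - 144/7v - 12 → -429/49u + 1032/49v + 492/49
  leading term u: no divisor's leading term divides it; move -429/49u to the remainder.
  leading term v: no divisor's leading term divides it; move 1032/49v to the remainder.
  leading term 1: no divisor's leading term divides it; move 492/49 to the remainder.
  remainder -9/7u² - 429/49u + 1032/49v + 492/49 ≠ 0; add g_4 = -9/7u² - 429/49u + 1032/49v + 492/49 to the basis.

The other S-polynomials (S(f_2,g_3), S(f_1,g_4), S(f_2,g_4), S(g_3,g_4)) all reduce to 0 modulo the current basis, so we have a Gröbner basis.
Inter-reduce: drop elements whose leading term is divisible by another's, tail-reduce, and make monic.

G = {u² + 143/21u - 344/21v - 164/21, uv - 24/7u + 36/7v + 24/7, v² + 9/7u - 17/7v - 9/7}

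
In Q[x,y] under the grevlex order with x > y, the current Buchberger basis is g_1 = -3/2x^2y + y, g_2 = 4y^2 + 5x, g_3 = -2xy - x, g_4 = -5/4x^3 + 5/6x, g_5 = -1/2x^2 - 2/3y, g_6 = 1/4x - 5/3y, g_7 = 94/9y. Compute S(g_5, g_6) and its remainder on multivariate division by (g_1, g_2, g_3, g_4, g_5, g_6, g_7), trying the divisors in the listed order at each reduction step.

S(g_5, g_6) = 20/3xy + 4/3y; remainder on division = 0.

lcm(LM(g_5), LM(g_6)) = x^2.
S = (lcm/LT(g_5))·g_5 − (lcm/LT(g_6))·g_6 = 20/3xy + 4/3y.
Reduce S modulo (g_1, g_2, g_3, g_4, g_5, g_6, g_7) in that order:
  leading term xy: subtract (-10/3)·g_3 from 20/3xy + 4/3y → -10/3x + 4/3y
  leading term x: subtract (-40/3)·g_6 from -10/3x + 4/3y → -188/9y
  leading term y: subtract (-2)·g_7 from -188/9y → 0
The remainder is 0, so this S-polynomial contributes no new basis element.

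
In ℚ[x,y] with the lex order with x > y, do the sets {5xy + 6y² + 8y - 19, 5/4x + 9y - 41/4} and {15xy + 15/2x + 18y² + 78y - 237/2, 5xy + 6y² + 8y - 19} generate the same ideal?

Yes, the ideals are equal.

Two ideals are equal iff their reduced Gröbner bases coincide (the reduced basis is unique for a fixed ordering).
Buchberger on the first generating set:
f_1 = 5xy + 6y² + 8y - 19, LT = xy.
f_2 = 5/4x + 9y - 41/4, LT = x.

S(f_1,f_2): lcm = xy. S = -6y² + 49/5y - 19/5.
  leading term y²: no divisor's leading term divides it; move -6y² to the remainder.
  leading term y: no divisor's leading term divides it; move 49/5y to the remainder.
  leading term 1: no divisor's leading term divides it; move -19/5 to the remainder.
  remainder -6y² + 49/5y - 19/5 ≠ 0; add g_3 = -6y² + 49/5y - 19/5 to the basis.

The other S-polynomials (S(f_1,g_3), S(f_2,g_3)) all reduce to 0 modulo the current basis, so we have a Gröbner basis.
Inter-reduce: drop elements whose leading term is divisible by another's, tail-reduce, and make monic.
Reduced Gröbner basis: {x + 36/5y - 41/5, y² - 49/30y + 19/30}.

Buchberger on the second generating set:
h_1 = 15xy + 15/2x + 18y² + 78y - 237/2, LT = xy.
h_2 = 5xy + 6y² + 8y - 19, LT = xy.

S(h_1,h_2): lcm = xy. S = ½x + 18/5y - 41/10.
  leading term x: no divisor's leading term divides it; move ½x to the remainder.
  leading term y: no divisor's leading term divides it; move 18/5y to the remainder.
  leading term 1: no divisor's leading term divides it; move -41/10 to the remainder.
  remainder ½x + 18/5y - 41/10 ≠ 0; add k_3 = ½x + 18/5y - 41/10 to the basis.

S(h_1,k_3): lcm = xy. S = ½x - 6y² + 67/5y - 79/10.
  leading term x: subtract (1)·k_3 from ½x - 6y² + 67/5y - 79/10 → -6y² + 49/5y - 19/5
  leading term y²: no divisor's leading term divides it; move -6y² to the remainder.
  leading term y: no divisor's leading term divides it; move 49/5y to the remainder.
  leading term 1: no divisor's leading term divides it; move -19/5 to the remainder.
  remainder -6y² + 49/5y - 19/5 ≠ 0; add k_4 = -6y² + 49/5y - 19/5 to the basis.

The other S-polynomials (S(h_2,k_3), S(h_1,k_4), S(h_2,k_4), S(k_3,k_4)) all reduce to 0 modulo the current basis, so we have a Gröbner basis.
Inter-reduce: drop elements whose leading term is divisible by another's, tail-reduce, and make monic.
Reduced Gröbner basis: {x + 36/5y - 41/5, y² - 49/30y + 19/30}.

These coincide, so the ideals are equal.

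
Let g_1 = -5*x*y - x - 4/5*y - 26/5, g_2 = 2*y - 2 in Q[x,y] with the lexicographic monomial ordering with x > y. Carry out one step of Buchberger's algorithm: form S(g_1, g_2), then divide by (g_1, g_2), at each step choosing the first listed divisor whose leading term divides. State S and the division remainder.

lcm(LM(g_1), LM(g_2)) = x*y.
S = (lcm/LT(g_1))·g_1 − (lcm/LT(g_2))·g_2 = 6/5*x + 4/25*y + 26/25.
Reduce S modulo (g_1, g_2) in that order:
  leading term x: no divisor's leading term divides it; move 6/5*x to the remainder.
  leading term y: subtract (2/25)·g_2 from 4/25*y + 26/25 → 6/5
  leading term 1: no divisor's leading term divides it; move 6/5 to the remainder.
The remainder 6/5*x + 6/5 is nonzero, so it would be added as the next basis element.

S(g_1, g_2) = 6/5*x + 4/25*y + 26/25; remainder on division = 6/5*x + 6/5.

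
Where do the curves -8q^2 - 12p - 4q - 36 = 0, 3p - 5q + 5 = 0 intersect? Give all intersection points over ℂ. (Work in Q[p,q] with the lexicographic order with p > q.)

{(-5, -2), (-10/3, -1)}

Compute a lex Gröbner basis by Buchberger's algorithm.
f_1 = -12p - 8q^2 - 4q - 36, LT = p.
f_2 = 3p - 5q + 5, LT = p.

S(f_1,f_2): lcm = p. S = 2/3q^2 + 2q + 4/3.
  leading term q^2: no divisor's leading term divides it; move 2/3q^2 to the remainder.
  leading term q: no divisor's leading term divides it; move 2q to the remainder.
  leading term 1: no divisor's leading term divides it; move 4/3 to the remainder.
  remainder 2/3q^2 + 2q + 4/3 ≠ 0; add h_3 = 2/3q^2 + 2q + 4/3 to the basis.

S(f_1,h_3): leading monomials are coprime, so the S-polynomial reduces to 0 (Buchberger's first criterion).
S(f_2,h_3): leading monomials are coprime, so the S-polynomial reduces to 0 (Buchberger's first criterion).
Every S-polynomial of the final basis reduces to 0, so we have a Gröbner basis.
Inter-reduce: drop elements whose leading term is divisible by another's, tail-reduce, and make monic.
Reduced Gröbner basis: {p - 5/3q + 5/3, q^2 + 3q + 2}.

A lex Gröbner basis eliminates variables successively. Here q^2 + 3q + 2 depends only on q, with roots {-2, -1}; lifting each root through the earlier basis elements recovers the full solutions.
  q = -2: the earlier basis element becomes p + 5 = 0, giving p = -5 — point (-5, -2).
  q = -1: the earlier basis element becomes p + 10/3 = 0, giving p = -10/3 — point (-10/3, -1).
Each listed point satisfies every original equation (direct substitution).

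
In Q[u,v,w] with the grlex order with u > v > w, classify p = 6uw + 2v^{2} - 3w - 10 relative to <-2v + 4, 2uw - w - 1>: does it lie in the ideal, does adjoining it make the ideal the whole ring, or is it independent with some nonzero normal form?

Adjoining 6uw + 2v^{2} - 3w - 10 makes the ideal the whole ring: the system is inconsistent.

First compute the reduced Gröbner basis of I by Buchberger's algorithm.
f_1 = -2v + 4, LT = v.
f_2 = 2uw - w - 1, LT = uw.

The S-polynomials (S(f_1,f_2)) all reduce to 0 modulo the current basis, so we have a Gröbner basis.
Inter-reduce: drop elements whose leading term is divisible by another's, tail-reduce, and make monic.
Reduced Gröbner basis: {uw - \tfrac{1}{2}w - \tfrac{1}{2}, v - 2}.
Label its elements g_1 = uw - \tfrac{1}{2}w - \tfrac{1}{2}, g_2 = v - 2.

Reduce p = 6uw + 2v^{2} - 3w - 10 modulo G:
  leading term uw: subtract (6)·g_1 from 6uw + 2v^{2} - 3w - 10 → 2v^{2} - 7
  leading term v^{2}: subtract (2v)·g_2 from 2v^{2} - 7 → 4v - 7
  leading term v: subtract (4)·g_2 from 4v - 7 → 1
  leading term 1: no divisor's leading term divides it; move 1 to the remainder.
  normal form = 1.
The normal form is nonzero, so p ∉ I. Since p minus its normal form lies in I, I + (p) = I + (r) where r = 1; decide whether this ideal is the whole ring.
Here r = 1 is a nonzero constant, hence a unit: 1 ∈ I + (p), the Gröbner basis of I + (p) is {1}, and the enlarged system has no common solution — adjoining p is inconsistent.

The remainder on division by a Gröbner basis is unique — it is the normal form.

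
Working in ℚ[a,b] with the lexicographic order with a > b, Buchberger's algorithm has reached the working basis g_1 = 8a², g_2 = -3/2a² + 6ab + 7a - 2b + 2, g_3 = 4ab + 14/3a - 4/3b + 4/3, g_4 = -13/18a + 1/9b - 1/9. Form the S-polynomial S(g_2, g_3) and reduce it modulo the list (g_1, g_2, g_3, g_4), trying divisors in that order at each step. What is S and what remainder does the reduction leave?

lcm(LM(g_2), LM(g_3)) = a²b.
S = (lcm/LT(g_2))·g_2 − (lcm/LT(g_3))·g_3 = -7/6a² - 4ab² - 13/3ab - ⅓a + 4/3b² - 4/3b.
Reduce S modulo (g_1, g_2, g_3, g_4) in that order:
  leading term a²: subtract (-7/48)·g_1 from -7/6a² - 4ab² - 13/3ab - ⅓a + 4/3b² - 4/3b → -4ab² - 13/3ab - ⅓a + 4/3b² - 4/3b
  leading term ab²: subtract (-b)·g_3 from -4ab² - 13/3ab - ⅓a + 4/3b² - 4/3b → ⅓ab - ⅓a
  leading term ab: subtract (1/12)·g_3 from ⅓ab - ⅓a → -13/18a + 1/9b - 1/9
  leading term a: subtract (1)·g_4 from -13/18a + 1/9b - 1/9 → 0
The remainder is 0, so this S-polynomial contributes no new basis element.

S(g_2, g_3) = -7/6a² - 4ab² - 13/3ab - ⅓a + 4/3b² - 4/3b; remainder on division = 0.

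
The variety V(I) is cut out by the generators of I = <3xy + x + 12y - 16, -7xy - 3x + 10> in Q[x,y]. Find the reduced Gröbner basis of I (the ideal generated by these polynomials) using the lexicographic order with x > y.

G = {x - 42y + 41, y^{2} - \tfrac{23}{42}y - \tfrac{19}{42}}

f_1 = 3xy + x + 12y - 16, LT = xy.
f_2 = -7xy - 3x + 10, LT = xy.

S(f_1,f_2): lcm = xy. S = -\tfrac{2}{21}x + 4y - \tfrac{82}{21}.
  reduce S modulo (f_1, f_2):
  remainder -\tfrac{2}{21}x + 4y - \tfrac{82}{21} ≠ 0; add g_3 = -\tfrac{2}{21}x + 4y - \tfrac{82}{21} to the basis.

S(f_1,g_3): lcm = xy. S = \tfrac{1}{3}x + 42y^{2} - 37y - \tfrac{16}{3}.
  reduce S modulo (f_1, f_2, g_3):
  remainder 42y^{2} - 23y - 19 ≠ 0; add g_4 = 42y^{2} - 23y - 19 to the basis.

The other S-polynomials (S(f_2,g_3), S(f_1,g_4), S(f_2,g_4), S(g_3,g_4)) all reduce to 0 modulo the current basis, so we have a Gröbner basis.
Inter-reduce: drop elements whose leading term is divisible by another's, tail-reduce, and make monic.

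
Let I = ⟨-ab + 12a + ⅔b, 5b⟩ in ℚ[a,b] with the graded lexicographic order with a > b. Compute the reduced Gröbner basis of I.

f_1 = -ab + 12a + ⅔b, LT = ab.
f_2 = 5b, LT = b.

S(f_1,f_2): lcm = ab. S = -12a - ⅔b.
  reduce S modulo (f_1, f_2):
  remainder -12a ≠ 0; add g_3 = -12a to the basis.

The other S-polynomials (S(f_1,g_3), S(f_2,g_3)) all reduce to 0 modulo the current basis, so we have a Gröbner basis.
Inter-reduce: drop elements whose leading term is divisible by another's, tail-reduce, and make monic.

G = {a, b}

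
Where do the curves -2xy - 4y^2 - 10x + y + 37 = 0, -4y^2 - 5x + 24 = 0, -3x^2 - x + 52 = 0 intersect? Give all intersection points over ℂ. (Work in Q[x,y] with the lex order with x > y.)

Compute a lex Gröbner basis by Buchberger's algorithm.
f_1 = -2xy - 10x - 4y^2 + y + 37, LT = xy.
f_2 = -5x - 4y^2 + 24, LT = x.
f_3 = -3x^2 - x + 52, LT = x^2.

S(f_1,f_2): lcm = xy. S = 5x - 4/5y^3 + 2y^2 + 43/10y - 37/2.
  leading term x: subtract (-1)·f_2 from 5x - 4/5y^3 + 2y^2 + 43/10y - 37/2 → -4/5y^3 - 2y^2 + 43/10y + 11/2
  leading term y^3: no divisor's leading term divides it; move -4/5y^3 to the remainder.
  leading term y^2: no divisor's leading term divides it; move -2y^2 to the remainder.
  leading term y: no divisor's leading term divides it; move 43/10y to the remainder.
  leading term 1: no divisor's leading term divides it; move 11/2 to the remainder.
  remainder -4/5y^3 - 2y^2 + 43/10y + 11/2 ≠ 0; add h_4 = -4/5y^3 - 2y^2 + 43/10y + 11/2 to the basis.

S(f_1,f_3): lcm = x^2y. S = 5x^2 + 2xy^2 - 5/6xy - 37/2x + 52/3y.
  leading term x^2: subtract (-x)·f_2 from 5x^2 + 2xy^2 - 5/6xy - 37/2x + 52/3y → -2xy^2 - 5/6xy + 11/2x + 52/3y
  leading term xy^2: subtract (y)·f_1 from -2xy^2 - 5/6xy + 11/2x + 52/3y → 55/6xy + 11/2x + 4y^3 - y^2 - 59/3y
  leading term xy: subtract (-55/12)·f_1 from 55/6xy + 11/2x + 4y^3 - y^2 - 59/3y → -121/3x + 4y^3 - 58/3y^2 - 181/12y + 2035/12
  leading term x: subtract (121/15)·f_2 from -121/3x + 4y^3 - 58/3y^2 - 181/12y + 2035/12 → 4y^3 + 194/15y^2 - 181/12y - 1441/60
  leading term y^3: subtract (-5)·h_4 from 4y^3 + 194/15y^2 - 181/12y - 1441/60 → 44/15y^2 + 77/12y + 209/60
  leading term y^2: no divisor's leading term divides it; move 44/15y^2 to the remainder.
  leading term y: no divisor's leading term divides it; move 77/12y to the remainder.
  leading term 1: no divisor's leading term divides it; move 209/60 to the remainder.
  remainder 44/15y^2 + 77/12y + 209/60 ≠ 0; add h_5 = 44/15y^2 + 77/12y + 209/60 to the basis.

S(f_2,f_3): lcm = x^2. S = 4/5xy^2 - 77/15x + 52/3.
  leading term xy^2: subtract (-2/5y)·f_1 from 4/5xy^2 - 77/15x + 52/3 → -4xy - 77/15x - 8/5y^3 + 2/5y^2 + 74/5y + 52/3
  leading term xy: subtract (2)·f_1 from -4xy - 77/15x - 8/5y^3 + 2/5y^2 + 74/5y + 52/3 → 223/15x - 8/5y^3 + 42/5y^2 + 64/5y - 170/3
  leading term x: subtract (-223/75)·f_2 from 223/15x - 8/5y^3 + 42/5y^2 + 64/5y - 170/3 → -8/5y^3 - 262/75y^2 + 64/5y + 1102/75
  leading term y^3: subtract (2)·h_4 from -8/5y^3 - 262/75y^2 + 64/5y + 1102/75 → 38/75y^2 + 21/5y + 277/75
  leading term y^2: subtract (19/110)·h_5 from 38/75y^2 + 21/5y + 277/75 → 371/120y + 371/120
  leading term y: no divisor's leading term divides it; move 371/120y to the remainder.
  leading term 1: no divisor's leading term divides it; move 371/120 to the remainder.
  remainder 371/120y + 371/120 ≠ 0; add h_6 = 371/120y + 371/120 to the basis.

The other S-polynomials (S(f_1,h_4), S(f_2,h_4), S(f_3,h_4), S(f_1,h_5), S(f_2,h_5), S(f_3,h_5), S(h_4,h_5), S(f_1,h_6), S(f_2,h_6), S(f_3,h_6), S(h_4,h_6), S(h_5,h_6)) all reduce to 0 modulo the current basis, so we have a Gröbner basis.
Inter-reduce: drop elements whose leading term is divisible by another's, tail-reduce, and make monic.
Reduced Gröbner basis: {x - 4, y + 1}.

Elimination: the polynomial y + 1 lies in the elimination ideal for y, so y ∈ {-1}. For each such y, the remaining basis elements (now univariate) give the rest of the solution.
  y = -1: the earlier basis element becomes x - 4 = 0, giving x = 4 — point (4, -1).

{(4, -1)}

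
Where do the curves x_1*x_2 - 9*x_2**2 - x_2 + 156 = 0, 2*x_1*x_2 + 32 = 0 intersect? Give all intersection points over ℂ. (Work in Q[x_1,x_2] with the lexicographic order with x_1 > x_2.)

{(4, -4), (-144/35, 35/9)}

Compute a lex Gröbner basis by Buchberger's algorithm.
f_1 = x_1*x_2 - 9*x_2**2 - x_2 + 156, LT = x_1*x_2.
f_2 = 2*x_1*x_2 + 32, LT = x_1*x_2.

S(f_1,f_2): lcm = x_1*x_2. S = -9*x_2**2 - x_2 + 140.
  leading term x_2**2: no divisor's leading term divides it; move -9*x_2**2 to the remainder.
  leading term x_2: no divisor's leading term divides it; move -x_2 to the remainder.
  leading term 1: no divisor's leading term divides it; move 140 to the remainder.
  remainder -9*x_2**2 - x_2 + 140 ≠ 0; add h_3 = -9*x_2**2 - x_2 + 140 to the basis.

S(f_1,h_3): lcm = x_1*x_2**2. S = -1/9*x_1*x_2 + 140/9*x_1 - 9*x_2**3 - x_2**2 + 156*x_2.
  leading term x_1*x_2: subtract (-1/9)·f_1 from -1/9*x_1*x_2 + 140/9*x_1 - 9*x_2**3 - x_2**2 + 156*x_2 → 140/9*x_1 - 9*x_2**3 - 2*x_2**2 + 1403/9*x_2 + 52/3
  leading term x_1: no divisor's leading term divides it; move 140/9*x_1 to the remainder.
  leading term x_2**3: subtract (x_2)·h_3 from -9*x_2**3 - 2*x_2**2 + 1403/9*x_2 + 52/3 → -x_2**2 + 143/9*x_2 + 52/3
  leading term x_2**2: subtract (1/9)·h_3 from -x_2**2 + 143/9*x_2 + 52/3 → 16*x_2 + 16/9
  leading term x_2: no divisor's leading term divides it; move 16*x_2 to the remainder.
  leading term 1: no divisor's leading term divides it; move 16/9 to the remainder.
  remainder 140/9*x_1 + 16*x_2 + 16/9 ≠ 0; add h_4 = 140/9*x_1 + 16*x_2 + 16/9 to the basis.

The other S-polynomials (S(f_2,h_3), S(f_1,h_4), S(f_2,h_4), S(h_3,h_4)) all reduce to 0 modulo the current basis, so we have a Gröbner basis.
Inter-reduce: drop elements whose leading term is divisible by another's, tail-reduce, and make monic.
Reduced Gröbner basis: {x_1 + 36/35*x_2 + 4/35, x_2**2 + 1/9*x_2 - 140/9}.

Elimination: the polynomial x_2**2 + 1/9*x_2 - 140/9 lies in the elimination ideal for x_2, so x_2 ∈ {-4, 35/9}. For each such x_2, the remaining basis elements (now univariate) give the rest of the solution.
  x_2 = -4: the earlier basis element becomes x_1 - 4 = 0, giving x_1 = 4 — point (4, -4).
  x_2 = 35/9: the earlier basis element becomes x_1 + 144/35 = 0, giving x_1 = -144/35 — point (-144/35, 35/9).
Substituting each solution back into the original system confirms all equations vanish.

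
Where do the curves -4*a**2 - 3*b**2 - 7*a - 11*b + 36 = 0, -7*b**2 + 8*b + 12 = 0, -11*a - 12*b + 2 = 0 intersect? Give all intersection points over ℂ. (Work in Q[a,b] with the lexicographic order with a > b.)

Compute a lex Gröbner basis by Buchberger's algorithm.
f_1 = -4*a**2 - 7*a - 3*b**2 - 11*b + 36, LT = a**2.
f_2 = -7*b**2 + 8*b + 12, LT = b**2.
f_3 = -11*a - 12*b + 2, LT = a.

S(f_1,f_3): lcm = a**2. S = -12/11*a*b + 85/44*a + 3/4*b**2 + 11/4*b - 9.
  reduce S modulo (f_1, f_2, f_3):
  remainder 9017/3388*b - 9017/1694 ≠ 0; add h_4 = 9017/3388*b - 9017/1694 to the basis.

The other S-polynomials (S(f_1,f_2), S(f_2,f_3), S(f_1,h_4), S(f_2,h_4), S(f_3,h_4)) all reduce to 0 modulo the current basis, so we have a Gröbner basis.
Inter-reduce: drop elements whose leading term is divisible by another's, tail-reduce, and make monic.
Reduced Gröbner basis: {a + 2, b - 2}.

A lex Gröbner basis eliminates variables successively. Here b - 2 depends only on b, with roots {2}; lifting each root through the earlier basis elements recovers the full solutions.
  b = 2: the earlier basis element becomes a + 2 = 0, giving a = -2 — point (-2, 2).

{(-2, 2)}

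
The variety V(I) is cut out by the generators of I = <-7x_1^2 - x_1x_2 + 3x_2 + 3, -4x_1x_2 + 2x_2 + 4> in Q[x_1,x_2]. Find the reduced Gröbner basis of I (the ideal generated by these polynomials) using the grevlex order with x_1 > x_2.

G = {x_1^2 - 5/14x_2 - 2/7, x_1x_2 - 1/2x_2 - 1, x_2^2 - 14/5x_1 + 1/10x_2 - 7/5}

f_1 = -7x_1^2 - x_1x_2 + 3x_2 + 3, LT = x_1^2.
f_2 = -4x_1x_2 + 2x_2 + 4, LT = x_1x_2.

S(f_1,f_2): lcm = x_1^2x_2. S = 1/7x_1x_2^2 + 1/2x_1x_2 - 3/7x_2^2 + x_1 - 3/7x_2.
  leading term x_1x_2^2: subtract (-1/28x_2)·f_2 from 1/7x_1x_2^2 + 1/2x_1x_2 - 3/7x_2^2 + x_1 - 3/7x_2 → 1/2x_1x_2 - 5/14x_2^2 + x_1 - 2/7x_2
  leading term x_1x_2: subtract (-1/8)·f_2 from 1/2x_1x_2 - 5/14x_2^2 + x_1 - 2/7x_2 → -5/14x_2^2 + x_1 - 1/28x_2 + 1/2
  leading term x_2^2: no divisor's leading term divides it; move -5/14x_2^2 to the remainder.
  leading term x_1: no divisor's leading term divides it; move x_1 to the remainder.
  leading term x_2: no divisor's leading term divides it; move -1/28x_2 to the remainder.
  leading term 1: no divisor's leading term divides it; move 1/2 to the remainder.
  remainder -5/14x_2^2 + x_1 - 1/28x_2 + 1/2 ≠ 0; add g_3 = -5/14x_2^2 + x_1 - 1/28x_2 + 1/2 to the basis.

The other S-polynomials (S(f_1,g_3), S(f_2,g_3)) all reduce to 0 modulo the current basis, so we have a Gröbner basis.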